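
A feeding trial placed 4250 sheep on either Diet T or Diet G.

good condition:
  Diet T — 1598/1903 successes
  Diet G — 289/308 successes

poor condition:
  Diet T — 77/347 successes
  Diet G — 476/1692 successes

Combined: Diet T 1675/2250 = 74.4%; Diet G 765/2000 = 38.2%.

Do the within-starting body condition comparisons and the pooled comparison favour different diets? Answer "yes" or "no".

Within each starting body condition level (good condition 84.0% vs 93.8%; poor condition 22.2% vs 28.1%), Diet G has the higher rate every time. Pooled: 74.4% vs 38.2% — Diet T has the higher rate overall. The two comparisons disagree.

yes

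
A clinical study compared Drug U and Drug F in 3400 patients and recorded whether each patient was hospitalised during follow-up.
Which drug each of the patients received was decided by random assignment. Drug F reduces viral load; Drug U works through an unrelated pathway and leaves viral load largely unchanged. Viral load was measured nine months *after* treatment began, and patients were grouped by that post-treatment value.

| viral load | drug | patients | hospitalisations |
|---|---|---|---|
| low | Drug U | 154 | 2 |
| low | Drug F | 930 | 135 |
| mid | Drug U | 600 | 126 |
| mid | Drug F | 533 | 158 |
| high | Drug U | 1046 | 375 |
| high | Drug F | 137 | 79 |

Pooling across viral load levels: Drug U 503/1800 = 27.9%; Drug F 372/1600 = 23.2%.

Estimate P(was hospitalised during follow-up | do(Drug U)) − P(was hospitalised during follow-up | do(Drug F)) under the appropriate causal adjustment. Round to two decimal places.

+0.05

Viral load here is a post-treatment variable shaped by the drug; conditioning on it would introduce bias rather than remove it. The overall comparison is the causal one.
The causal difference is the pooled difference: 0.279 − 0.233 = +0.047.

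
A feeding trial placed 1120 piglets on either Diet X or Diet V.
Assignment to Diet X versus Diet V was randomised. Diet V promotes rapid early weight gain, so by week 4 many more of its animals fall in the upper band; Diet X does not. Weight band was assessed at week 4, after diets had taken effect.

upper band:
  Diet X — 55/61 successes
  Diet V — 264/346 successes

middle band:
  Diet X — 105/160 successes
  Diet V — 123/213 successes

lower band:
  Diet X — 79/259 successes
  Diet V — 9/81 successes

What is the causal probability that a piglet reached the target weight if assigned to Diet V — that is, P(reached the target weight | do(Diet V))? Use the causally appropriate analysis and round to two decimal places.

Week-4 weight band is downstream of the diet. One should not condition on a consequence of treatment, so the overall rates are the right comparison.
So P(outcome | do(Diet V)) is just the pooled rate for Diet V: 396/640 = 0.619.

0.62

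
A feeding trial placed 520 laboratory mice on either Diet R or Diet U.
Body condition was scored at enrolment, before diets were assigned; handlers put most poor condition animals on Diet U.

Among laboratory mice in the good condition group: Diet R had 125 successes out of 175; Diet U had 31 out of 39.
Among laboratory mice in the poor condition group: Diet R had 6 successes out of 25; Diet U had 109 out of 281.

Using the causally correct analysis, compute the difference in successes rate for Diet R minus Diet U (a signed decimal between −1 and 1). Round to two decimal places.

Here starting body condition is a common cause — it drives both which diet a case falls under and the outcome. The crude comparison mixes populations; the stratum-specific rates are the causally relevant ones.
Adjusting over the population distribution of starting body condition: 0.412·(0.714−0.795) + 0.588·(0.240−0.388) = -0.120.

-0.12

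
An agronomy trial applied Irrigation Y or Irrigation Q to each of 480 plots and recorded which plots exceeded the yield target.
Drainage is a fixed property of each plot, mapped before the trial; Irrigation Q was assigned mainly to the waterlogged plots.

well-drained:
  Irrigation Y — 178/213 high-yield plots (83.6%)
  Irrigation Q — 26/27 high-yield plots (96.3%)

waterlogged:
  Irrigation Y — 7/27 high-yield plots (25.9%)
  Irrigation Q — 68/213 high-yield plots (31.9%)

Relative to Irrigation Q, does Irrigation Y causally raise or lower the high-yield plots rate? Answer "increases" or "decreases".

Field drainage satisfies the back-door criterion: it is not a descendant of the irrigation, and it blocks the spurious path from irrigation to outcome. Adjusting for it (i.e., using the within-field drainage rates) gives the causal effect.
Within each level — well-drained: 83.6% vs 96.3%; waterlogged: 25.9% vs 31.9% — Irrigation Q is higher every time.

decreases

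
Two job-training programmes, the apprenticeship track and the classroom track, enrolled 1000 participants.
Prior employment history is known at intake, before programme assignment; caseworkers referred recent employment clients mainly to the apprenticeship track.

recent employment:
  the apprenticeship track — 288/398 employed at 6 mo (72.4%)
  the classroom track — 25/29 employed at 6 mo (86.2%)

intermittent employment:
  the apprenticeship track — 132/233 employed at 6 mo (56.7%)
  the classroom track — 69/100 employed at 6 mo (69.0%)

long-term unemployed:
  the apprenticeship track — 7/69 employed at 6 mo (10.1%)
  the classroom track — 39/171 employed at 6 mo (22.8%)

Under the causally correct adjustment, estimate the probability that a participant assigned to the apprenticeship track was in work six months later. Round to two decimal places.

0.52

Nothing the programme does changes prior employment history; the imbalance is an allocation artefact. With prior employment history also predicting the outcome, the pooled figure is confounded, and the within-stratum comparison is the causal one.
Standardising the apprenticeship track to the population prior employment history mix: 0.427·288/398 + 0.333·132/233 + 0.240·7/69 = 0.522.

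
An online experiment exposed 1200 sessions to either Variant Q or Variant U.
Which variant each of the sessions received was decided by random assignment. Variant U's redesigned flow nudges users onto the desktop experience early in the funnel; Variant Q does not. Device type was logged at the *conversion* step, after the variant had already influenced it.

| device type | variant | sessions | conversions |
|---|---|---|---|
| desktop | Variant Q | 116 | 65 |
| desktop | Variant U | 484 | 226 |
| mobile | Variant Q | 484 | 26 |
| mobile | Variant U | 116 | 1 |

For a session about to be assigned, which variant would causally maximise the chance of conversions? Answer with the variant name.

Variant U

Within every device type level Variant Q has the higher rate, yet pooled Variant U does — Simpson's reversal.
Device type here is a post-treatment variable shaped by the variant; conditioning on it would introduce bias rather than remove it. The overall comparison is the causal one.
Pooled: Variant Q 15.2% vs Variant U 37.8%; Variant U is higher overall.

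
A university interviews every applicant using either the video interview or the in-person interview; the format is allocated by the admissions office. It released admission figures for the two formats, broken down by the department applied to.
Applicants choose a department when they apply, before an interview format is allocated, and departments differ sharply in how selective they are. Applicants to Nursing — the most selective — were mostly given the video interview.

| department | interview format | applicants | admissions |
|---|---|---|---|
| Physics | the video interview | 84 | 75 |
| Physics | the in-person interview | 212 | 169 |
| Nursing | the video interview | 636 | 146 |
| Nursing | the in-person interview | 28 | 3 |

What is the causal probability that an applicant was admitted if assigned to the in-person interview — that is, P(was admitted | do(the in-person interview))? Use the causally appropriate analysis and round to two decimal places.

0.32

the video interview is higher inside every department stratum but the in-person interview is higher in aggregate. Whether to stratify depends on how department relates to the interview format.
Since department is a pre-existing factor (not a product of the interview format) and it affects the outcome on its own, it is a confounder. The stratified rates, not the pooled rate, identify the causal effect.
Standardising the in-person interview to the population department mix: 0.308·169/212 + 0.692·3/28 = 0.320.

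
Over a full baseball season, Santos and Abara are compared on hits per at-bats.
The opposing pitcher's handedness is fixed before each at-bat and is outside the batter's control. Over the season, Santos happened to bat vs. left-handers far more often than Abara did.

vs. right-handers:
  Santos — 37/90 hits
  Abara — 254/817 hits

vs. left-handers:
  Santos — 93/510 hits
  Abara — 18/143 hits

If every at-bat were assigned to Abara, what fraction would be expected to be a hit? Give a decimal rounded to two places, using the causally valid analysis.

0.23

The stratified and pooled comparisons disagree (Santos wins within each pitcher handedness; Abara wins overall), so the answer turns on the causal role of pitcher handedness.
The imbalance in pitcher handedness arose from how at-bats were allocated, not from anything the player did; and pitcher handedness independently affects the outcome. The pooled gap is confounded — condition on pitcher handedness.
Standardising Abara to the population pitcher handedness mix: 0.581·254/817 + 0.419·18/143 = 0.233.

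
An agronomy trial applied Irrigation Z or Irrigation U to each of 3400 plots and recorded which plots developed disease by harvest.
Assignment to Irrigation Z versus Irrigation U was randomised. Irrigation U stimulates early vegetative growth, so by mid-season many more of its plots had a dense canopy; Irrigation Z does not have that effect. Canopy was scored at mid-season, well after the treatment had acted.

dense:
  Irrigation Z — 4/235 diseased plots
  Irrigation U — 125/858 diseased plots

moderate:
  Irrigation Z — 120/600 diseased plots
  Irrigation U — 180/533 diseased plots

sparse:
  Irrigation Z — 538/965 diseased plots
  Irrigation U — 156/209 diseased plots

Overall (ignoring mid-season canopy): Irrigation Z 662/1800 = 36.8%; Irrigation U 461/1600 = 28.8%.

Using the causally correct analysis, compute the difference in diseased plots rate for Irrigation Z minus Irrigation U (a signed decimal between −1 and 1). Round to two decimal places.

Mid-season canopy lies on the pathway irrigation → mid-season canopy → outcome, so adjusting for it blocks the indirect effect. For the total causal effect of irrigation, use the unadjusted pooled rates.
The causal difference is the pooled difference: 0.368 − 0.288 = +0.080.

+0.08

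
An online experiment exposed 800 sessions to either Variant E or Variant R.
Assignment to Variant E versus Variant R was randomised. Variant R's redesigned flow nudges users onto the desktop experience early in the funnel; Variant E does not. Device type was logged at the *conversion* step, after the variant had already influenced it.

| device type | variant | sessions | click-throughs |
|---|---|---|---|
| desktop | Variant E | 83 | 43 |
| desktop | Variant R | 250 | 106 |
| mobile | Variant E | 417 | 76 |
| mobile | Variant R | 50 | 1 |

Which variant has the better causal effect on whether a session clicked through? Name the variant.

Variant R

Device type here is a post-treatment variable shaped by the variant; conditioning on it would introduce bias rather than remove it. The overall comparison is the causal one.
Pooled: Variant E 23.8% vs Variant R 35.7%; Variant R is higher overall.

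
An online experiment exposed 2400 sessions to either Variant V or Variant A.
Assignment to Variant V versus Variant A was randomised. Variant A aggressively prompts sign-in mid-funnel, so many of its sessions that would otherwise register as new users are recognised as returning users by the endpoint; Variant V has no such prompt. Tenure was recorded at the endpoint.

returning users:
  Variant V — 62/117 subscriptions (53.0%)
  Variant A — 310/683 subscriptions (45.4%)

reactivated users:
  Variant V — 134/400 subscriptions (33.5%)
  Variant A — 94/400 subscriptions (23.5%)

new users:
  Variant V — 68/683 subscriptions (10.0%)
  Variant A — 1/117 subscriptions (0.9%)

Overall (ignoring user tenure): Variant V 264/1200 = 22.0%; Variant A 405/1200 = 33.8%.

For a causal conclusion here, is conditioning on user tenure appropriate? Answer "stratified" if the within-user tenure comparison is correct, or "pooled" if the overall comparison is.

Stratifying would compare variants among sessions the variants themselves sorted into user tenure groups — a form of selection on an intermediate. The unconditioned pooled rates give the total causal effect.
Pooled: Variant V 22.0% vs Variant A 33.8%; Variant A is higher overall.

pooled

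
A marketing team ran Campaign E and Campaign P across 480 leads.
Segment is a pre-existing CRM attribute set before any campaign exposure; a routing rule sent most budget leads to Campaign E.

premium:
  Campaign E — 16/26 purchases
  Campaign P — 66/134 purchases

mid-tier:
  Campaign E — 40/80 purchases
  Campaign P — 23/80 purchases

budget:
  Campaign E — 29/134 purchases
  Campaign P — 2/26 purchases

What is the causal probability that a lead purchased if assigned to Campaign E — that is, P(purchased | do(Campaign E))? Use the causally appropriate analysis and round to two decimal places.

Since customer segment is a pre-existing factor (not a product of the campaign) and it affects the outcome on its own, it is a confounder. The stratified rates, not the pooled rate, identify the causal effect.
Standardising Campaign E to the population customer segment mix: 0.333·16/26 + 0.333·40/80 + 0.333·29/134 = 0.444.

0.44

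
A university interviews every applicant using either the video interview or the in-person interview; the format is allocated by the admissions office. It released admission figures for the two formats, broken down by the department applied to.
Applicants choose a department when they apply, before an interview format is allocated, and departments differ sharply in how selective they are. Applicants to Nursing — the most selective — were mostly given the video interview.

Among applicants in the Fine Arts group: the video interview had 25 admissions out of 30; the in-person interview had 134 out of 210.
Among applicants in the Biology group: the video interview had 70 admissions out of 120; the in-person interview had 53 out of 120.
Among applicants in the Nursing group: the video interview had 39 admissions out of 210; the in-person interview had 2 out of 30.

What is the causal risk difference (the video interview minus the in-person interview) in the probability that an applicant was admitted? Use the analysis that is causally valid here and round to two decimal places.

+0.15

the video interview is higher inside every department stratum but the in-person interview is higher in aggregate. Whether to stratify depends on how department relates to the interview format.
Nothing the interview format does changes department; the imbalance is an allocation artefact. With department also predicting the outcome, the pooled figure is confounded, and the within-stratum comparison is the causal one.
Adjusting over the population distribution of department: 0.333·(0.833−0.638) + 0.333·(0.583−0.442) + 0.333·(0.186−0.067) = +0.152.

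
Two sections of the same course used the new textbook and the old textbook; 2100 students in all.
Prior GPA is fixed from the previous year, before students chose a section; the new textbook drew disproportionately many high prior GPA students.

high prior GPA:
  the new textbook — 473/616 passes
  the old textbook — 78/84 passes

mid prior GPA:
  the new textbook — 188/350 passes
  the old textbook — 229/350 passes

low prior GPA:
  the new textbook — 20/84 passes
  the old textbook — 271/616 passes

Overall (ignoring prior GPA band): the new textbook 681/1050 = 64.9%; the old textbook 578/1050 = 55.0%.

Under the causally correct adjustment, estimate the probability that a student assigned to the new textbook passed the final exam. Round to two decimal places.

0.51

Within every prior GPA band level the old textbook has the higher rate, yet pooled the new textbook does — Simpson's reversal.
Prior GPA band satisfies the back-door criterion: it is not a descendant of the teaching method, and it blocks the spurious path from teaching method to outcome. Adjusting for it (i.e., using the within-prior GPA band rates) gives the causal effect.
Standardising the new textbook to the population prior GPA band mix: 0.333·473/616 + 0.333·188/350 + 0.333·20/84 = 0.514.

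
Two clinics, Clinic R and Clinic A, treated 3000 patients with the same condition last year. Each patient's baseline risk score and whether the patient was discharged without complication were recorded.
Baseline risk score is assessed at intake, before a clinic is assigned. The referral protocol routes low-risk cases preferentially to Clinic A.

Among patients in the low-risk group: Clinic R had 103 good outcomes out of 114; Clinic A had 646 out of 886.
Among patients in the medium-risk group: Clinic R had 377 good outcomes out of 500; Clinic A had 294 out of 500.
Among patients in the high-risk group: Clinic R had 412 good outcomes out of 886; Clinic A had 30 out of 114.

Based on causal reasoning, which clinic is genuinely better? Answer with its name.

Baseline risk score differs across clinics for reasons unrelated to any effect of the clinic itself, and it separately predicts the outcome — a classic confounder. We must compare within baseline risk score levels.
Within each level — low-risk: 90.4% vs 72.9%; medium-risk: 75.4% vs 58.8%; high-risk: 46.5% vs 26.3% — Clinic R is higher every time.

Clinic R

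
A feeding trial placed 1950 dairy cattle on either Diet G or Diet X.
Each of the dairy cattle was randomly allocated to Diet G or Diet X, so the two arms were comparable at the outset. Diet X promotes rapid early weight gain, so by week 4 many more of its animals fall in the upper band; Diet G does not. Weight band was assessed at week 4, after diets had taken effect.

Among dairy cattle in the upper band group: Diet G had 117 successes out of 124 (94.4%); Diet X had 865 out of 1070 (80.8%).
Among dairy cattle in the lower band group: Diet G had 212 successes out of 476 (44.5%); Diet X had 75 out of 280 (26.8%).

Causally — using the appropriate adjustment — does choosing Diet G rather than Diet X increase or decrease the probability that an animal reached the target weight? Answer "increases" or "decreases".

decreases

Week-4 weight band here is a post-treatment variable shaped by the diet; conditioning on it would introduce bias rather than remove it. The overall comparison is the causal one.
Pooled: Diet G 54.8% vs Diet X 69.6%; Diet X is higher overall.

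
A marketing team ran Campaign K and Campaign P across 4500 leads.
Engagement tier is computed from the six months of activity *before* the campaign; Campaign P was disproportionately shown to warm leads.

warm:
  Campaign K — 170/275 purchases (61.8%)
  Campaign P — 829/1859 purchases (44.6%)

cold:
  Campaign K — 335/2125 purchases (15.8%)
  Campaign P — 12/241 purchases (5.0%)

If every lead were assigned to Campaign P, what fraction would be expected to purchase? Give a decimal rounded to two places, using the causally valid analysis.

The engagement tier-specific comparison favours Campaign K throughout, but the pooled figures favour Campaign P. The question is whether to condition on engagement tier.
Nothing the campaign does changes engagement tier; the imbalance is an allocation artefact. With engagement tier also predicting the outcome, the pooled figure is confounded, and the within-stratum comparison is the causal one.
Standardising Campaign P to the population engagement tier mix: 0.474·829/1859 + 0.526·12/241 = 0.238.

0.24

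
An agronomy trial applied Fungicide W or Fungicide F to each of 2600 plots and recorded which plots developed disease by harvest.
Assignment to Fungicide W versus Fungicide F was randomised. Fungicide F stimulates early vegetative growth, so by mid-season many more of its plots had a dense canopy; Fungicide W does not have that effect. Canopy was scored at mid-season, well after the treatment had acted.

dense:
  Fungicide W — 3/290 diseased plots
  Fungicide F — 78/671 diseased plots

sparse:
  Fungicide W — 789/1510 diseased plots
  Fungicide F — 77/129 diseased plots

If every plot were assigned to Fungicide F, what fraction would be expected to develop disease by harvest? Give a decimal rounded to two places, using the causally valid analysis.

0.19

Mid-season canopy here is a post-treatment variable shaped by the fungicide; conditioning on it would introduce bias rather than remove it. The overall comparison is the causal one.
So P(outcome | do(Fungicide F)) is just the pooled rate for Fungicide F: 155/800 = 0.194.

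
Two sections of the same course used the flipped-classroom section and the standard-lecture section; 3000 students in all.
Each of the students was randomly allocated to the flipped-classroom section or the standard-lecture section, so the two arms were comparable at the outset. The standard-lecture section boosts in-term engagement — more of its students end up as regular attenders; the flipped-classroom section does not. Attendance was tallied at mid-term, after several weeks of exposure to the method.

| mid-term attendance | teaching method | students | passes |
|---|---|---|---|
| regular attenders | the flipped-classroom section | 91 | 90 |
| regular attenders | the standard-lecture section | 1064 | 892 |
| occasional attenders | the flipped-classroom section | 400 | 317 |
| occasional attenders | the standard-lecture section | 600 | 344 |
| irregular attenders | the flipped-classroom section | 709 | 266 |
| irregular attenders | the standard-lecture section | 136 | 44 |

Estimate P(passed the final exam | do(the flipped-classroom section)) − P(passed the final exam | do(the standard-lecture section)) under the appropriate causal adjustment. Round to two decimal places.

-0.15

The stratified and pooled comparisons disagree (the flipped-classroom section wins within each mid-term attendance; the standard-lecture section wins overall), so the answer turns on the causal role of mid-term attendance.
Mid-term attendance here is a post-treatment variable shaped by the teaching method; conditioning on it would introduce bias rather than remove it. The overall comparison is the causal one.
The causal difference is the pooled difference: 0.561 − 0.711 = -0.150.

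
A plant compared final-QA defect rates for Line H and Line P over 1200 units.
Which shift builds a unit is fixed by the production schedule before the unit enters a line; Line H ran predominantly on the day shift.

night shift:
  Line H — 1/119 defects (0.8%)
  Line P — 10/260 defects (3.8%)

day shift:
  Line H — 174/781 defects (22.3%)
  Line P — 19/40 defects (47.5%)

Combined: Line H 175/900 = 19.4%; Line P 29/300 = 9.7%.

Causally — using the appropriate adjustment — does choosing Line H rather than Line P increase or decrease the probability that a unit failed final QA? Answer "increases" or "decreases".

decreases

The shift-specific comparison favours Line H throughout, but the pooled figures favour Line P. The question is whether to condition on shift.
Shift satisfies the back-door criterion: it is not a descendant of the line, and it blocks the spurious path from line to outcome. Adjusting for it (i.e., using the within-shift rates) gives the causal effect.
Within each level — night shift: 0.8% vs 3.8%; day shift: 22.3% vs 47.5% — Line H is lower every time.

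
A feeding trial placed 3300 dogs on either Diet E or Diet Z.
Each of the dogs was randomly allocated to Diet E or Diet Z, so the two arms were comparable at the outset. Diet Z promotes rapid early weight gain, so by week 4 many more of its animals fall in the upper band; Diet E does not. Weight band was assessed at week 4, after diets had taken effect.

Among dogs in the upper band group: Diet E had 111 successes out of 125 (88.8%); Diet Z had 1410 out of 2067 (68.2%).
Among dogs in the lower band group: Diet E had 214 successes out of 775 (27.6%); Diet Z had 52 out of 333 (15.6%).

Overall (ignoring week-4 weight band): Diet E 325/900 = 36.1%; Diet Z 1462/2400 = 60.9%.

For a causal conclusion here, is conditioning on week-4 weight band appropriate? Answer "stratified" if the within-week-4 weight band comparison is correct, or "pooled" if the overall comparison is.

Week-4 weight band is recorded after the diet and is itself shifted by it — it sits on the causal path from diet to outcome. Conditioning on a mediator would strip out part of the effect we want; the pooled comparison gives the total causal effect.
Pooled: Diet E 36.1% vs Diet Z 60.9%; Diet Z is higher overall.

pooled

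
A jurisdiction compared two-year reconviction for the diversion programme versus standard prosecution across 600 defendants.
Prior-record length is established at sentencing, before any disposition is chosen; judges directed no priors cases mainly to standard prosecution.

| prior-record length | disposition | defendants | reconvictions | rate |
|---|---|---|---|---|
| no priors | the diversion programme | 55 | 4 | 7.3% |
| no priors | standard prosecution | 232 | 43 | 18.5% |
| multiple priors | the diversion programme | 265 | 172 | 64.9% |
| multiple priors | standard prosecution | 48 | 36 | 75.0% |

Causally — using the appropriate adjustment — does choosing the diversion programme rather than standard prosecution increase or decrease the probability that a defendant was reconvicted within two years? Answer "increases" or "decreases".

decreases

The prior-record length-specific comparison favours the diversion programme throughout, but the pooled figures favour standard prosecution. The question is whether to condition on prior-record length.
The imbalance in prior-record length arose from how defendants were allocated, not from anything the disposition did; and prior-record length independently affects the outcome. The pooled gap is confounded — condition on prior-record length.
Within each level — no priors: 7.3% vs 18.5%; multiple priors: 64.9% vs 75.0% — the diversion programme is lower every time.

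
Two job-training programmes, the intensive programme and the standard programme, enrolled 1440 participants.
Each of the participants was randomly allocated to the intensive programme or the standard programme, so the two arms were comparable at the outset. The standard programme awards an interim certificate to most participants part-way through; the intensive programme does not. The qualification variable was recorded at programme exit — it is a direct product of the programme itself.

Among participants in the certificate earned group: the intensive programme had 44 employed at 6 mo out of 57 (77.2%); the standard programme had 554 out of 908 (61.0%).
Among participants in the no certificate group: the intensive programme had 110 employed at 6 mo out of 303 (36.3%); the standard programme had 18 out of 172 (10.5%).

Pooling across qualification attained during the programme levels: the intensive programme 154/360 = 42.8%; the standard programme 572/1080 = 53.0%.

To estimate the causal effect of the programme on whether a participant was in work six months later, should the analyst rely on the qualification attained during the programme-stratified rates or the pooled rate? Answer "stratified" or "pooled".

Qualification attained during the programme is recorded after the programme and is itself shifted by it — it sits on the causal path from programme to outcome. Conditioning on a mediator would strip out part of the effect we want; the pooled comparison gives the total causal effect.
Pooled: the intensive programme 42.8% vs the standard programme 53.0%; the standard programme is higher overall.

pooled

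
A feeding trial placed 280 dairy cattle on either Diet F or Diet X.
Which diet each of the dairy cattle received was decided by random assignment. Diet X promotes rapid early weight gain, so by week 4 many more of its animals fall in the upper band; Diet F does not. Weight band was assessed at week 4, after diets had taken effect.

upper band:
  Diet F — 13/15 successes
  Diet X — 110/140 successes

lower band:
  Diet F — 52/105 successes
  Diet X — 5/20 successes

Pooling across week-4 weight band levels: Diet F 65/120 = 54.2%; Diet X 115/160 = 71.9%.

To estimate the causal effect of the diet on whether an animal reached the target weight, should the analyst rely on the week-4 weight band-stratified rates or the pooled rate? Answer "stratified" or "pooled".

Within every week-4 weight band level Diet F has the higher rate, yet pooled Diet X does — Simpson's reversal.
The distribution of week-4 weight band is itself part of what the diet does — it is an intermediate outcome. Holding it fixed would remove that part of the effect; the total effect is the pooled difference.
Pooled: Diet F 54.2% vs Diet X 71.9%; Diet X is higher overall.

pooled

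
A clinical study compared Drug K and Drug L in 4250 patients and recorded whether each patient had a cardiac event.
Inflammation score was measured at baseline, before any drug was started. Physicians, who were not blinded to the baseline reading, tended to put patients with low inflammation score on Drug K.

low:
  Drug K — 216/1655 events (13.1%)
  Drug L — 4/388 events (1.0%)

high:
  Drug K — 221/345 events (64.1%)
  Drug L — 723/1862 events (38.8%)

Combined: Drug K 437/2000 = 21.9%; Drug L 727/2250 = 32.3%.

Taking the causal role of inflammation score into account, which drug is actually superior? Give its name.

Drug L

Within every inflammation score level Drug L has the lower rate, yet pooled Drug K does — Simpson's reversal.
The imbalance in inflammation score arose from how patients were allocated, not from anything the drug did; and inflammation score independently affects the outcome. The pooled gap is confounded — condition on inflammation score.
Within each level — low: 13.1% vs 1.0%; high: 64.1% vs 38.8% — Drug L is lower every time.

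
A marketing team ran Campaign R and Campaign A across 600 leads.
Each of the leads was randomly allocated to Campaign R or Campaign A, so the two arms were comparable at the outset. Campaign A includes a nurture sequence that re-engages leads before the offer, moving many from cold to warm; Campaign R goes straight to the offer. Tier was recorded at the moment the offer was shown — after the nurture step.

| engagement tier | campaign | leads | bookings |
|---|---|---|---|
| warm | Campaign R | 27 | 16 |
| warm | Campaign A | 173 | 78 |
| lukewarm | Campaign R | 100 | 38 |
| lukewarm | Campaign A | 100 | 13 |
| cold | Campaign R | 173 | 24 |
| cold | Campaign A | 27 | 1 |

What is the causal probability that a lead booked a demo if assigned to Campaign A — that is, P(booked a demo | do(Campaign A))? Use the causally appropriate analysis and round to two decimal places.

0.31

Because the campaign influences engagement tier, engagement tier is a post-treatment mediator, not a confounder. Stratifying on it would bias the estimate; the causal effect is the crude pooled difference.
So P(outcome | do(Campaign A)) is just the pooled rate for Campaign A: 92/300 = 0.307.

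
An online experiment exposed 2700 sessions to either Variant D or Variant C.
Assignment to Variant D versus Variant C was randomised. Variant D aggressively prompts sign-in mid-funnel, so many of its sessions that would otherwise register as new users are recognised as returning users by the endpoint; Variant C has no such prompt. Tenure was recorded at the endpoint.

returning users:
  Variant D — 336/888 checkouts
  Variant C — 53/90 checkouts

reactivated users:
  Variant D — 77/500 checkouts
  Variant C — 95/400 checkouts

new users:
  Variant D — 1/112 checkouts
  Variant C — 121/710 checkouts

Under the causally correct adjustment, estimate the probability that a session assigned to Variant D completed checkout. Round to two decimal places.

0.28

User tenure is downstream of the variant. One should not condition on a consequence of treatment, so the overall rates are the right comparison.
So P(outcome | do(Variant D)) is just the pooled rate for Variant D: 414/1500 = 0.276.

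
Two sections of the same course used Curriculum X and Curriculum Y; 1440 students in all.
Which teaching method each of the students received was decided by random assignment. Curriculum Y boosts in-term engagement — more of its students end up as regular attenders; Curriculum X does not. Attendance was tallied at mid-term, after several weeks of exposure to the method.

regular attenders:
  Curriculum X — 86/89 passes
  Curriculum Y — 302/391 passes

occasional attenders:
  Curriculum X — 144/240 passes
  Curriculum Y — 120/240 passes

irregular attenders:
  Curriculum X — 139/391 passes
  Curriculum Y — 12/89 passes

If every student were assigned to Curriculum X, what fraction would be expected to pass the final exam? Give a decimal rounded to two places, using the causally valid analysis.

0.51

The distribution of mid-term attendance is itself part of what the teaching method does — it is an intermediate outcome. Holding it fixed would remove that part of the effect; the total effect is the pooled difference.
So P(outcome | do(Curriculum X)) is just the pooled rate for Curriculum X: 369/720 = 0.512.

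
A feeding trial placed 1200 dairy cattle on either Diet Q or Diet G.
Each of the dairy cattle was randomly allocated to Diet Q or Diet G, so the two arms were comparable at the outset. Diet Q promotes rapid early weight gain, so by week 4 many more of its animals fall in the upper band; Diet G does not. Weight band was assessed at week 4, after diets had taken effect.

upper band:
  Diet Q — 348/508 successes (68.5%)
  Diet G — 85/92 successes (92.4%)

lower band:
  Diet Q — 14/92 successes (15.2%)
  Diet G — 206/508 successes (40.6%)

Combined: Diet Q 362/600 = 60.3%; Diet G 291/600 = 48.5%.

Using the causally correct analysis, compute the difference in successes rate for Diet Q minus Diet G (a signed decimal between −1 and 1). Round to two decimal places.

+0.12

The week-4 weight band-specific comparison favours Diet G throughout, but the pooled figures favour Diet Q. The question is whether to condition on week-4 weight band.
The distribution of week-4 weight band is itself part of what the diet does — it is an intermediate outcome. Holding it fixed would remove that part of the effect; the total effect is the pooled difference.
The causal difference is the pooled difference: 0.603 − 0.485 = +0.118.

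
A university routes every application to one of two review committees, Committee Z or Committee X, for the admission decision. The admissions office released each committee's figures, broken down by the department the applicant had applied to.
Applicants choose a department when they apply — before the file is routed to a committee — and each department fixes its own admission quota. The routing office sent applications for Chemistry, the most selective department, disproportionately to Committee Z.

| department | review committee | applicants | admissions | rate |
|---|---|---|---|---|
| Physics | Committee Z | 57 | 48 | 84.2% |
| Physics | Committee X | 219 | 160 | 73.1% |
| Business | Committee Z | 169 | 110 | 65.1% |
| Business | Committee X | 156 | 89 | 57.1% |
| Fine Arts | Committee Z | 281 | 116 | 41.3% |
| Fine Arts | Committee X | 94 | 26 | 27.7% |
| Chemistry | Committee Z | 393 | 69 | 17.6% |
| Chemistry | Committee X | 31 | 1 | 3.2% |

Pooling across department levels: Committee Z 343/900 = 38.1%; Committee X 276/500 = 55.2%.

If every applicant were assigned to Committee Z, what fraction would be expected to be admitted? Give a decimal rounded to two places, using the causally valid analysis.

0.48

Here department is a common cause — it drives both which review committee a case falls under and the outcome. The crude comparison mixes populations; the stratum-specific rates are the causally relevant ones.
Standardising Committee Z to the population department mix: 0.197·48/57 + 0.232·110/169 + 0.268·116/281 + 0.303·69/393 = 0.481.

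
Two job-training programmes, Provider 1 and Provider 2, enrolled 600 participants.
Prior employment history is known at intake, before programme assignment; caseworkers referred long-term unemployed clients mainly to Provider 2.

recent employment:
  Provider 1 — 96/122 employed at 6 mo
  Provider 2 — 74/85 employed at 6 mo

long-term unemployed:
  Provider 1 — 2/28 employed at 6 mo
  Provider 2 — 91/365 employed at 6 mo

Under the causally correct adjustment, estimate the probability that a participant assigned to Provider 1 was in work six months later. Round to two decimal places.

The prior employment history-specific comparison favours Provider 2 throughout, but the pooled figures favour Provider 1. The question is whether to condition on prior employment history.
Prior employment history satisfies the back-door criterion: it is not a descendant of the programme, and it blocks the spurious path from programme to outcome. Adjusting for it (i.e., using the within-prior employment history rates) gives the causal effect.
Standardising Provider 1 to the population prior employment history mix: 0.345·96/122 + 0.655·2/28 = 0.318.

0.32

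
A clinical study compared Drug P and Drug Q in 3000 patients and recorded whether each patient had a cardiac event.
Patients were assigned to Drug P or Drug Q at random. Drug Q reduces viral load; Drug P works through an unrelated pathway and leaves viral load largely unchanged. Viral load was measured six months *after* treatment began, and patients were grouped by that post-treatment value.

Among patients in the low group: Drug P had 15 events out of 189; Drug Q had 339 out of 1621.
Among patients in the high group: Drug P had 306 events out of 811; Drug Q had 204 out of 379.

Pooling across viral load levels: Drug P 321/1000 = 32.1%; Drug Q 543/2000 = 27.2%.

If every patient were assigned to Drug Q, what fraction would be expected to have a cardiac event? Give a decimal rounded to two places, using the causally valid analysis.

0.27

The stratified and pooled comparisons disagree (Drug P wins within each viral load; Drug Q wins overall), so the answer turns on the causal role of viral load.
Stratifying would compare drugs among patients the drugs themselves sorted into viral load groups — a form of selection on an intermediate. The unconditioned pooled rates give the total causal effect.
So P(outcome | do(Drug Q)) is just the pooled rate for Drug Q: 543/2000 = 0.272.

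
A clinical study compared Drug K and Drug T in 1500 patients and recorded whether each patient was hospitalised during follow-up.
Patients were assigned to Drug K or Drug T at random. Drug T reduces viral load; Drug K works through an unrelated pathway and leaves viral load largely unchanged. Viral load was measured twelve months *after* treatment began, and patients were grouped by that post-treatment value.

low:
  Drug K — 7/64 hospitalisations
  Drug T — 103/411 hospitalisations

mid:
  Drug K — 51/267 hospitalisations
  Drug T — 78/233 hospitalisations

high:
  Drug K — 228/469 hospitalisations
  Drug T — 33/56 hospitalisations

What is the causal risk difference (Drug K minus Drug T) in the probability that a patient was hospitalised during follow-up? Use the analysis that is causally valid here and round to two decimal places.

Drug K is lower inside every viral load stratum but Drug T is lower in aggregate. Whether to stratify depends on how viral load relates to the drug.
Viral load is recorded after the drug and is itself shifted by it — it sits on the causal path from drug to outcome. Conditioning on a mediator would strip out part of the effect we want; the pooled comparison gives the total causal effect.
The causal difference is the pooled difference: 0.357 − 0.306 = +0.052.

+0.05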